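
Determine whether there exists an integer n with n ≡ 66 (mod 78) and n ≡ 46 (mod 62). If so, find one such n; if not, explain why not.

n = 1782

Here gcd(78, 62) = 2, and both 66 and 46 leave remainder 0 mod 2, so the system is consistent.
Put n = 66 + 78t, so we need 78t ≡ 42 (mod 62), equivalently (divide by 2) 39t ≡ 21 (mod 31).
39 ≡ 8 (mod 31), so this reads 8t ≡ 21 (mod 31). Invert 8 mod 31 by the Euclidean algorithm: 31 = 3·8 + 7, 8 = 1·7 + 1, 7 = 7·1 + 0; back-substituting, 1 = 8 − 1·7 = 8 − (31 − 3·8) = −31 + 4·8. Hence 8·4 ≡ 1, so 8⁻¹ ≡ 4 (mod 31).
Multiplying by 4: t ≡ 4·21 = 84 ≡ 22 (mod 31).
Then n = 66 + 78·22 = 1782.
Verify: 1782 = 22·78 + 66 and 1782 = 28·62 + 46. ✓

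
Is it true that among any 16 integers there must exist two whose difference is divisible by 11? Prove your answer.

There are exactly 11 possible remainders on division by 11.
Placing 16 integers into 11 classes, some class receives at least two — say a and b.
Equal remainders mean a − b ≡ 0 (mod 11), so 11 divides their difference.

Yes, this is always true.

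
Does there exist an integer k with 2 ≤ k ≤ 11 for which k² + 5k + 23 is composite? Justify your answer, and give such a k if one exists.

There is no such integer k in that range.

The values for k = 2, 3, …, 11 are 37, 47, 59, 73, 89, 107, 127, 149, 173, 199, and each of these is prime.
So no value in the range makes the expression composite.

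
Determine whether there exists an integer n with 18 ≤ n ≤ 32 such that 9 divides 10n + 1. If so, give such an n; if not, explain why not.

n = 26 works, since 10·26 + 1 = 261 = 29·9.

n = 26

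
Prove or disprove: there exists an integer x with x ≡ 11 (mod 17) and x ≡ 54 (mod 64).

x = 1014

gcd(17, 64) = 1, so the Chinese Remainder Theorem guarantees exactly one residue class mod 1088 satisfying both.
Any solution of the first congruence is x = 11 + 17t; substituting into the second, 17t ≡ 54 − 11 ≡ 43 (mod 64).
Note 17·49 = 833 ≡ 1 (mod 64) (as 833 − 1 = 13·64), so 17⁻¹ ≡ 49.
Therefore t ≡ 49·43 = 2107 ≡ 59 (mod 64).
Taking t = 59 gives x = 11 + 17·59 = 1014.
Indeed 1014 ≡ 11 (mod 17) and 1014 ≡ 54 (mod 64).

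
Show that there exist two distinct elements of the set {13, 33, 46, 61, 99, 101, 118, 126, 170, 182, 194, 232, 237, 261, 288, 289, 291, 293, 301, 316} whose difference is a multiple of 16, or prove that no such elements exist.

13 and 61 are such a pair.

Reduce each element mod 16: 13↦13, 33↦1, 46↦14, 61↦13, 99↦3, 101↦5, 118↦6, 126↦14, 170↦10, 182↦6, 194↦2, 232↦8, 237↦13, 261↦5, 288↦0, 289↦1, 291↦3, 293↦5, 301↦13, 316↦12. The residue 13 repeats (at 13 and 61), and 61 − 13 = 48 = 3·16.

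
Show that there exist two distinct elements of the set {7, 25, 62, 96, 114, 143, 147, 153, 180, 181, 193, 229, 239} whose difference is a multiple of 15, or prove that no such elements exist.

Residues mod 15: 7↦7, 25↦10, 62↦2, 96↦6, 114↦9, 143↦8, 147↦12, 153↦3, 180↦0, 181↦1, 193↦13, 229↦4, 239↦14.
No residue repeats among the 13 elements, so no pair has difference ≡ 0 (mod 15).

No, no such pair exists.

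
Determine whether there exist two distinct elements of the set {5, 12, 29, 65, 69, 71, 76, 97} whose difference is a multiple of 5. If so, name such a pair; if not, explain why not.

5 mod 5 = 0 and 65 mod 5 = 0, so 65 − 5 = 60 = 12·5.

5 and 65 are such a pair.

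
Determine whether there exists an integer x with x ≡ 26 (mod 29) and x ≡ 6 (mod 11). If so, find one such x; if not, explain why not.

x = 171

gcd(29, 11) = 1, so the Chinese Remainder Theorem guarantees exactly one residue class mod 319 satisfying both.
Write x = 26 + 29t and require 26 + 29t ≡ 6 (mod 11), i.e. 29t ≡ 2 (mod 11).
29 ≡ 7 (mod 11), so this reads 7t ≡ 2 (mod 11). Invert 7 mod 11 by the Euclidean algorithm: 11 = 1·7 + 4, 7 = 1·4 + 3, 4 = 1·3 + 1, 3 = 3·1 + 0; back-substituting, 1 = 4 − 1·3 = 4 − (7 − 1·4) = −7 + 2·4 = −7 + 2·(11 − 1·7) = 2·11 − 3·7. Hence 7·(-3) ≡ 1, so 7⁻¹ ≡ -3 ≡ 8 (mod 11).
Therefore t ≡ 8·2 = 16 ≡ 5 (mod 11).
With t = 5: x = 26 + 29·5 = 171.
Check: 171 mod 29 = 26, 171 mod 11 = 6. ✓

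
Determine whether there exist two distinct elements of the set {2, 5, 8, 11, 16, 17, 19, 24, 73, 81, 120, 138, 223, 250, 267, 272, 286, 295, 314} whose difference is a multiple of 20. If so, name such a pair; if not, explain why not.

No, no such pair exists.

Two integers differ by a multiple of 20 exactly when they have the same residue mod 20. The residues are 2↦2, 5↦5, 8↦8, 11↦11, 16↦16, 17↦17, 19↦19, 24↦4, 73↦13, 81↦1, 120↦0, 138↦18, 223↦3, 250↦10, 267↦7, 272↦12, 286↦6, 295↦15, 314↦14.
All 19 residues are distinct, so no two elements differ by a multiple of 20.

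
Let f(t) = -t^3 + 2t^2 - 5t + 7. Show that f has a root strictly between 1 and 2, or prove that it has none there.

Such a root exists.

f(1) = 3 and f(2) = -3, which have opposite signs.
As a polynomial, f is continuous on every closed interval.
By the Intermediate Value Theorem, f takes the value 0 somewhere in the open interval.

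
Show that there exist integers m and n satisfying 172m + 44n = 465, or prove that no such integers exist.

gcd(172, 44) = 4, so every integer of the form 172m + 44n is a multiple of 4.
However 465 leaves remainder 1 on division by 4.
Therefore 172m + 44n = 465 has no solution in integers.

No such integers exist.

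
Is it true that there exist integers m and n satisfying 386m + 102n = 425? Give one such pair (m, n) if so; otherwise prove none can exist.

No such integers exist.

Any value of 386m + 102n is a multiple of gcd(386, 102) = 2.
But 425 is not a multiple of 2 (it leaves remainder 1).
Hence no integers m, n satisfy the equation.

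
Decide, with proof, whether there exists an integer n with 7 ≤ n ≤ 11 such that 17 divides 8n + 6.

The values of 8n + 6 for n = 7, 8, …, 11 are 62, 70, 78, 86, 94; reduced mod 17 these are 11, 2, 10, 1, 9.
Since 0 is absent from this list, 17 ∤ 8n + 6 for every n with 7 ≤ n ≤ 11.

There is no such integer n in that range.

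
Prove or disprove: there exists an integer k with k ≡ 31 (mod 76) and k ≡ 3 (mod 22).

k = 487

The moduli are not coprime: gcd(76, 22) = 2. Compatibility requires 2 ∣ (3 − 31) = -28, which holds, so solutions exist.
List candidates k ≡ 31 (mod 76): 31, 107, 183, 259, 335, 411, 487. Modulo 22 these are 9, 19, 7, 17, 5, 15, 3; 487 gives 3 as required.
Indeed 487 ≡ 31 (mod 76) and 487 ≡ 3 (mod 22).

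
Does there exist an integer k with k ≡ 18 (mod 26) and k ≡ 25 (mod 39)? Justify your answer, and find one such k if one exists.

No, no such integer exists.

Reduce both congruences modulo 13, which divides 26 and 39: they say k ≡ 18 (mod 13) and k ≡ 25 (mod 13).
These are incompatible: 18 − 25 = -7 is not divisible by 13.
Hence the system has no solution.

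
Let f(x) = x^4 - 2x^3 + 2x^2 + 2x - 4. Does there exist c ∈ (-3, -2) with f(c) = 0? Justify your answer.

No.

f(-3) = 143 and f(-2) = 32, both positive, so a sign-change argument is unavailable; we show f keeps this sign on the whole interval.
Shift to the endpoint -2: with x = -2 − u (0 < u < 1), one computes f(-2 − u) = u^4 + 10u^3 + 38u^2 + 62u + 32.
All 5 nonzero coefficients of this polynomial in u are positive; hence for u > 0 the value is a sum of positive terms (the constant 32 among them).
So f is strictly positive on (-3, -2); no root exists in the interval.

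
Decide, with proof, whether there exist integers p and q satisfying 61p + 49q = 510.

61 and 49 are coprime, so 61p + 49q ranges over all of ℤ.
Run the Euclidean algorithm on 61 and 49: 61 = 1·49 + 12, 49 = 4·12 + 1, 12 = 12·1 + 0.
Back-substituting, 1 = 49 − 4·12 = 49 − 4·(61 − 1·49) = −4·61 + 5·49; that is, 61·(-4) + 49·5 = 1.
Multiplying through by 510: p = (-4)·510 = -2040, q = 5·510 = 2550 is a solution.
The general solution is p = -2040 + 49k, q = 2550 − 61k; taking k = 42 gives the smaller pair p = 18, q = -12.
Check: 61·18 + 49·(-12) = 1098 − 588 = 510. ✓

p = 18, q = -12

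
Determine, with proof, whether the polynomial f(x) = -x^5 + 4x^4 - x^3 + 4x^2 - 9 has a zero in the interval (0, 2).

Such a root exists.

f(0) = -9 and f(2) = 31, which have opposite signs.
As a polynomial, f is continuous on every closed interval.
By the Intermediate Value Theorem, f takes the value 0 somewhere in the open interval.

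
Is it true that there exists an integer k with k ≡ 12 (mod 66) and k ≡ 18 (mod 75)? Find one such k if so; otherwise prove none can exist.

k = 1068

gcd(66, 75) = 3. A simultaneous solution exists iff 12 ≡ 18 (mod 3); here 12 mod 3 = 0 = 18 mod 3, so it does.
Put k = 12 + 66t, so we need 66t ≡ 6 (mod 75), equivalently (divide by 3) 22t ≡ 2 (mod 25).
To invert 22 modulo 25: 25 = 1·22 + 3, 22 = 7·3 + 1, 3 = 3·1 + 0, and unwinding, 1 = 22 − 7·3 = 22 − 7·(25 − 1·22) = −7·25 + 8·22. Thus 22⁻¹ ≡ 8 (mod 25).
Therefore t ≡ 8·2 = 16 (mod 25).
Then k = 12 + 66·16 = 1068.
Verify: 1068 = 16·66 + 12 and 1068 = 14·75 + 18. ✓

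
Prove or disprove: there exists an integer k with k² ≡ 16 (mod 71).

k = 4

Take k = 4. Then 4² = 16, and since 0 ≤ 16 < 71 this is already reduced: 4² ≡ 16 (mod 71).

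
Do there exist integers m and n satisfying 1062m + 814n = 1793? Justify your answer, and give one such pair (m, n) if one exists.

gcd(1062, 814) = 2, so every integer of the form 1062m + 814n is a multiple of 2.
But 1793 is not a multiple of 2 (it leaves remainder 1).
Hence no integers m, n satisfy the equation.

No such integers exist.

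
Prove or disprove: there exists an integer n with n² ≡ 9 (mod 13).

Take n = 3. Then 3² = 9, and since 0 ≤ 9 < 13 this is already reduced: 3² ≡ 9 (mod 13).

n = 3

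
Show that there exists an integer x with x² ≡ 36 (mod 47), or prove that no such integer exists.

Take x = 41. Then 41² = 1681 = 35·47 + 36, so 41² ≡ 36 (mod 47).

x = 41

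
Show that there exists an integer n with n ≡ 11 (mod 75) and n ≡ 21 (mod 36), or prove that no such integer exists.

No such integer exists.

Both moduli are multiples of 3 = gcd(75, 36), so any solution would satisfy n ≡ 11 and n ≡ 21 modulo 3 simultaneously.
But 11 mod 3 = 2 while 21 mod 3 = 0, a contradiction.
Therefore no such n exists.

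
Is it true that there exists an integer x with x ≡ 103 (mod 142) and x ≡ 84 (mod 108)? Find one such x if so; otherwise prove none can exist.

No such integer exists.

gcd(142, 108) = 2. If x ≡ 103 (mod 142) and x ≡ 84 (mod 108), then x ≡ 103 (mod 2) and x ≡ 84 (mod 2).
However 103 ≡ 1 and 84 ≡ 0 (mod 2), and 1 ≠ 0.
Hence the system has no solution.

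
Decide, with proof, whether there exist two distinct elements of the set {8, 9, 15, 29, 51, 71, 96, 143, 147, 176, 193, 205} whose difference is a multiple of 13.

There is no such pair.

Residues mod 13: 8↦8, 9↦9, 15↦2, 29↦3, 51↦12, 71↦6, 96↦5, 143↦0, 147↦4, 176↦7, 193↦11, 205↦10.
No residue repeats among the 12 elements, so no pair has difference ≡ 0 (mod 13).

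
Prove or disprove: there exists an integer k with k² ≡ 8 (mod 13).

No, no such integer exists.

Since (13 − k)² ≡ k² (mod 13), it suffices to square k = 0, 1, …, 6: the residues are 0, 1, 4, 9, 3, 12, 10.
So the quadratic residues mod 13 are {0, 1, 3, 4, 9, 10, 12}, and 8 is not among them.
Therefore k² ≡ 8 (mod 13) has no solution.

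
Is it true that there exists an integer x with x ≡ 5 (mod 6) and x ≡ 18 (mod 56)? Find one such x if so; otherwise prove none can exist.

Both moduli are multiples of 2 = gcd(6, 56), so any solution would satisfy x ≡ 5 and x ≡ 18 modulo 2 simultaneously.
These are incompatible: 5 − 18 = -13 is not divisible by 2.
Hence the system has no solution.

There is no such integer.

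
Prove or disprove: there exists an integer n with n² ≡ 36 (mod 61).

Take n = 6. Then 6² = 36, and since 0 ≤ 36 < 61 this is already reduced: 6² ≡ 36 (mod 61).

n = 6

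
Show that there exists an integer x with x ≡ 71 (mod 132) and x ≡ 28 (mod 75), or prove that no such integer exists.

Both moduli are multiples of 3 = gcd(132, 75), so any solution would satisfy x ≡ 71 and x ≡ 28 modulo 3 simultaneously.
These are incompatible: 71 − 28 = 43 is not divisible by 3.
Therefore no such x exists.

No, no such integer exists.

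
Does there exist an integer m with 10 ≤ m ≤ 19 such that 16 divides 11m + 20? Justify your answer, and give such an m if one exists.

The values of 11m + 20 for m = 10, 11, …, 19 are 130, 141, 152, 163, 174, 185, 196, 207, 218, 229; reduced mod 16 these are 2, 13, 8, 3, 14, 9, 4, 15, 10, 5.
None is 0, so 16 never divides 11m + 20 on this range.

No, no such integer m in that range exists.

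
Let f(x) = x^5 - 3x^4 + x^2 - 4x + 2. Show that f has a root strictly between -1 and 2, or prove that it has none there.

Yes, f has a root in the interval.

f(-1) = 3 and f(2) = -18, which have opposite signs.
f is continuous everywhere (it is a polynomial), in particular on [-1, 2].
By the Intermediate Value Theorem f must vanish at some point of (-1, 2).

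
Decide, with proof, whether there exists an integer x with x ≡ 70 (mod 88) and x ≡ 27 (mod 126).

gcd(88, 126) = 2. If x ≡ 70 (mod 88) and x ≡ 27 (mod 126), then x ≡ 70 (mod 2) and x ≡ 27 (mod 2).
However 70 ≡ 0 and 27 ≡ 1 (mod 2), and 0 ≠ 1.
Hence the system has no solution.

No such integer exists.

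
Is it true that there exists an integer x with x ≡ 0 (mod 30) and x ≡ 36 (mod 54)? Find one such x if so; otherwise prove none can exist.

x = 90

The moduli are not coprime: gcd(30, 54) = 6. Compatibility requires 6 ∣ (36 − 0) = 36, which holds, so solutions exist.
List candidates x ≡ 0 (mod 30): 0, 30, 60, 90. Modulo 54 these are 0, 30, 6, 36; 90 gives 36 as required.
Check: 90 mod 30 = 0, 90 mod 54 = 36. ✓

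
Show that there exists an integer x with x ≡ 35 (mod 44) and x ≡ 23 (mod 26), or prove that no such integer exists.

The moduli are not coprime: gcd(44, 26) = 2. Compatibility requires 2 ∣ (23 − 35) = -12, which holds, so solutions exist.
Put x = 35 + 44t, so we need 44t ≡ 14 (mod 26), equivalently (divide by 2) 22t ≡ 7 (mod 13).
22 ≡ 9 (mod 13), so this reads 9t ≡ 7 (mod 13). Invert 9 mod 13 by the Euclidean algorithm: 13 = 1·9 + 4, 9 = 2·4 + 1, 4 = 4·1 + 0; back-substituting, 1 = 9 − 2·4 = 9 − 2·(13 − 1·9) = −2·13 + 3·9. Hence 9·3 ≡ 1, so 9⁻¹ ≡ 3 (mod 13).
Therefore t ≡ 3·7 = 21 ≡ 8 (mod 13).
Then x = 35 + 44·8 = 387.
Check: 387 mod 44 = 35, 387 mod 26 = 23. ✓

x = 387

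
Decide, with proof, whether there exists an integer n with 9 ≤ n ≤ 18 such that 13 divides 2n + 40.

For n = 9, 10, …, 18 the values of 2n + 40 modulo 13 are 6, 8, 10, 12, 1, 3, 5, 7, 9, 11 respectively.
The residue 0 does not occur, so no n in [9, 18] makes 2n + 40 a multiple of 13.

No, no such integer n in that range exists.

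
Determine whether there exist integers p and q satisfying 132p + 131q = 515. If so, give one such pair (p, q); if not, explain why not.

132 and 131 are coprime, so 132p + 131q ranges over all of ℤ.
Euclidean algorithm: 132 = 1·131 + 1, 131 = 131·1 + 0.
Working back up the chain: 1 = 132 − 1·131. So 132·1 + 131·(-1) = 1.
Scaling by 515 gives the particular solution (p, q) = (515, -515).
Shifting by a multiple of (131, −132) keeps it a solution: p = 515 − 3·131 = 122, q = -515 + 3·132 = -119.
Indeed 132·122 + 131·(-119) = 16104 − 15589 = 515.

p = 122, q = -119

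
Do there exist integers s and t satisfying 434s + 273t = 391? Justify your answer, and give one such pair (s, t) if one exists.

There are no such integers.

Both 434 and 273 are divisible by gcd(434, 273) = 7, hence so is any combination 434s + 273t.
But 391 is not a multiple of 7 (it leaves remainder 6).
So the equation is unsolvable over ℤ.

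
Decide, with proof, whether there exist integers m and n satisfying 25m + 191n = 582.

m = 8, n = 2

Since gcd(25, 191) = 1, every integer is an integer combination of 25 and 191.
Run the Euclidean algorithm on 191 and 25: 191 = 7·25 + 16, 25 = 1·16 + 9, 16 = 1·9 + 7, 9 = 1·7 + 2, 7 = 3·2 + 1, 2 = 2·1 + 0.
Unwinding: 1 = 7 − 3·2 = 7 − 3·(9 − 1·7) = −3·9 + 4·7 = −3·9 + 4·(16 − 1·9) = 4·16 − 7·9 = 4·16 − 7·(25 − 1·16) = −7·25 + 11·16 = −7·25 + 11·(191 − 7·25) = 11·191 − 84·25, i.e. 25·(-84) + 191·11 = 1.
Multiplying through by 582: m = (-84)·582 = -48888, n = 11·582 = 6402 is a solution.
Adding 256·191 to m and subtracting 256·25 from n gives the tidier solution (8, 2).
Check: 25·8 + 191·2 = 200 + 382 = 582. ✓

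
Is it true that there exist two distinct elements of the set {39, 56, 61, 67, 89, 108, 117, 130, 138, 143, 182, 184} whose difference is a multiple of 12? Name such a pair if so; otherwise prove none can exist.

Residues mod 12: 39↦3, 56↦8, 61↦1, 67↦7, 89↦5, 108↦0, 117↦9, 130↦10, 138↦6, 143↦11, 182↦2, 184↦4.
All 12 residues are distinct, so no two elements differ by a multiple of 12.

There is no such pair.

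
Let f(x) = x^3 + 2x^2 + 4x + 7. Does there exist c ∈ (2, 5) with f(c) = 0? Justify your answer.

Evaluate at the endpoints: f(2) = 31, f(5) = 202 — same sign (positive).
f'(x) = 3x^2 + 4x + 4 has discriminant 4² − 4·3·4 = -32 < 0, so f' has no real roots and is positive for every real x.
Hence f is strictly increasing on ℝ, and in particular on [2, 5]. A strictly monotone function with same-sign endpoint values stays positive on the whole interval, so f has no zero in (2, 5).

f has no root in that interval.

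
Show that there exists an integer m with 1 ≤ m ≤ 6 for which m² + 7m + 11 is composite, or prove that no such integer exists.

m = 4

At m = 4: 4² + 7·4 + 11 = 55 = 5·11, which is composite.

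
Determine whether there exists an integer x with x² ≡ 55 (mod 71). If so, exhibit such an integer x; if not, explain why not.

No, no such integer exists.

71 is prime, so by Euler's criterion 55 is a square mod 71 iff 55^((71−1)/2) = 55^35 ≡ 1 (mod 71).
Repeated squaring mod 71: 55^2 = 3025 ≡ 43; 55^4 ≡ 43² = 1849 ≡ 3; 55^8 ≡ 3² = 9 ≡ 9; 55^16 ≡ 9² = 81 ≡ 10; 55^32 ≡ 10² = 100 ≡ 29.
Since 35 = 32 + 2 + 1, 55^35 ≡ 29 · 43 · 55; multiplying out mod 71: 29·43 = 1247 ≡ 40, then 40·55 = 2200 ≡ 70. Thus 55^35 ≡ 70 ≡ −1 (mod 71).
By Euler's criterion 55 is a quadratic non-residue mod 71: no x satisfies x² ≡ 55 (mod 71).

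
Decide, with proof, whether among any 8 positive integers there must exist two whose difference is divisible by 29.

No; for instance {18, 19, 20, 21, 22, 23, 24, 25} is a counterexample.

Consider the 8 integers 18, 19, …, 25. They lie in distinct residue classes modulo 29, since 8 ≤ 29.
The differences between them range over 1, …, 7, none of which is divisible by 29.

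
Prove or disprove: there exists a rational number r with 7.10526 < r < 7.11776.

Scale by 9: the interval becomes (63.94734, 64.05984), which contains the integer 64.
Hence 64/9 is a rational number with 7.10526 < 64/9 < 7.11776.

r = 64/9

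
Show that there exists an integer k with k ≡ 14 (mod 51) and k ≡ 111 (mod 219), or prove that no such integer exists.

No such integer exists.

Reduce both congruences modulo 3, which divides 51 and 219: they say k ≡ 14 (mod 3) and k ≡ 111 (mod 3).
But 14 mod 3 = 2 while 111 mod 3 = 0, a contradiction.
Hence the system has no solution.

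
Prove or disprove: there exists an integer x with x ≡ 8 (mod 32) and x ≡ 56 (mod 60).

x = 296

gcd(32, 60) = 4. A simultaneous solution exists iff 8 ≡ 56 (mod 4); here 8 mod 4 = 0 = 56 mod 4, so it does.
Put x = 8 + 32t, so we need 32t ≡ 48 (mod 60), equivalently (divide by 4) 8t ≡ 12 (mod 15).
Note 8·2 = 16 ≡ 1 (mod 15) (as 16 − 1 = 1·15), so 8⁻¹ ≡ 2.
Multiplying by 2: t ≡ 2·12 = 24 ≡ 9 (mod 15).
Then x = 8 + 32·9 = 296.
Indeed 296 ≡ 8 (mod 32) and 296 ≡ 56 (mod 60).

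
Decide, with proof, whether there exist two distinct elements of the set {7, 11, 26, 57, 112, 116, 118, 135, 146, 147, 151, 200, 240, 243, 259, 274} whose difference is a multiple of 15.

7 and 112 are such a pair.

7 mod 15 = 7 and 112 mod 15 = 7, so 112 − 7 = 105 = 7·15.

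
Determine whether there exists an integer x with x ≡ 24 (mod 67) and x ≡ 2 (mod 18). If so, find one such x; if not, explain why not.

x = 560

The moduli 67 and 18 are coprime, so by the Chinese Remainder Theorem a unique solution modulo 1206 exists.
Write x = 24 + 67t and require 24 + 67t ≡ 2 (mod 18), i.e. 67t ≡ 14 (mod 18).
67 ≡ 13 (mod 18), so this reads 13t ≡ 14 (mod 18). Invert 13 mod 18 by the Euclidean algorithm: 18 = 1·13 + 5, 13 = 2·5 + 3, 5 = 1·3 + 2, 3 = 1·2 + 1, 2 = 2·1 + 0; back-substituting, 1 = 3 − 1·2 = 3 − (5 − 1·3) = −5 + 2·3 = −5 + 2·(13 − 2·5) = 2·13 − 5·5 = 2·13 − 5·(18 − 1·13) = −5·18 + 7·13. Hence 13·7 ≡ 1, so 13⁻¹ ≡ 7 (mod 18).
Therefore t ≡ 7·14 = 98 ≡ 8 (mod 18).
Taking t = 8 gives x = 24 + 67·8 = 560.
Verify: 560 = 8·67 + 24 and 560 = 31·18 + 2. ✓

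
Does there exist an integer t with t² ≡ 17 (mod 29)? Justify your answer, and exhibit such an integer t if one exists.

There is no such integer.

Apply Euler's criterion with the prime 29: 17 is a quadratic residue iff 17^14 ≡ 1 (mod 29), and a non-residue iff it is ≡ −1.
Repeated squaring mod 29: 17^2 = 289 ≡ 28; 17^4 ≡ 28² = 784 ≡ 1; 17^8 ≡ 1² = 1 ≡ 1.
Since 14 = 8 + 4 + 2, 17^14 ≡ 1 · 1 · 28; multiplying out mod 29: 1·1 = 1 ≡ 1, then 1·28 = 28 ≡ 28. Thus 17^14 ≡ 28 ≡ −1 (mod 29).
The value −1 means 17 is a non-residue modulo 29, so t² ≡ 17 (mod 29) is impossible.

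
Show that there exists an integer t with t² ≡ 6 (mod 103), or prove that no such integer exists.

No, no such integer exists.

Apply Euler's criterion with the prime 103: 6 is a quadratic residue iff 6^51 ≡ 1 (mod 103), and a non-residue iff it is ≡ −1.
Squaring successively (mod 103): 6^2 = 36 ≡ 36; 6^4 ≡ 36² = 1296 ≡ 60; 6^8 ≡ 60² = 3600 ≡ 98; 6^16 ≡ 98² = 9604 ≡ 25; 6^32 ≡ 25² = 625 ≡ 7.
Since 51 = 32 + 16 + 2 + 1, 6^51 ≡ 7 · 25 · 36 · 6; multiplying out mod 103: 7·25 = 175 ≡ 72, then 72·36 = 2592 ≡ 17, then 17·6 = 102 ≡ 102. Thus 6^51 ≡ 102 ≡ −1 (mod 103).
The value −1 means 6 is a non-residue modulo 103, so t² ≡ 6 (mod 103) is impossible.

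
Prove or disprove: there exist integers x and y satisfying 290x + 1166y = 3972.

gcd(290, 1166) = 2, and 2 divides 3972, so integer solutions exist.
Dividing through by 2 reduces the equation to 145x + 583y = 1986.
Dividing repeatedly: 583 = 4·145 + 3, 145 = 48·3 + 1, 3 = 3·1 + 0.
Back-substituting, 1 = 145 − 48·3 = 145 − 48·(583 − 4·145) = −48·583 + 193·145; that is, 145·193 + 583·(-48) = 1.
Scaling by 1986 gives the particular solution (x, y) = (383298, -95328).
Shifting by a multiple of (583, −145) keeps it a solution: x = 383298 − 657·583 = 267, y = -95328 + 657·145 = -63.
Check: 290·267 + 1166·(-63) = 77430 − 73458 = 3972. ✓

x = 267, y = -63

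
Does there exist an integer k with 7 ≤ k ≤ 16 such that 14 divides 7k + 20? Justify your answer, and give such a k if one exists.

At k = 7, 7·7 + 20 = 69 ≡ 13 (mod 14), and each step in k adds 7, giving residues 13, 6, 13, 6, 13, 6, 13, 6, 13, 6 for k = 7, 8, …, 16.
Since 0 is absent from this list, 14 ∤ 7k + 20 for every k with 7 ≤ k ≤ 16.

There is no such integer k in that range.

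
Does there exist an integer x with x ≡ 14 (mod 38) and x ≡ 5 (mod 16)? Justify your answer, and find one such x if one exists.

There is no such integer.

gcd(38, 16) = 2. If x ≡ 14 (mod 38) and x ≡ 5 (mod 16), then x ≡ 14 (mod 2) and x ≡ 5 (mod 2).
But 14 mod 2 = 0 while 5 mod 2 = 1, a contradiction.
So no integer satisfies both congruences.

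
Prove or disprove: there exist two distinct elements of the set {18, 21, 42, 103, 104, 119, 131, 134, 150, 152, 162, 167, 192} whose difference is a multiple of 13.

There is no such pair.

Reduce each element modulo 13: 18↦5, 21↦8, 42↦3, 103↦12, 104↦0, 119↦2, 131↦1, 134↦4, 150↦7, 152↦9, 162↦6, 167↦11, 192↦10.
All 13 residues are distinct, so no two elements differ by a multiple of 13.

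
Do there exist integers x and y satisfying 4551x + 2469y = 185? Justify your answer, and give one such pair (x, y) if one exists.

gcd(4551, 2469) = 3, so every integer of the form 4551x + 2469y is a multiple of 3.
But 185 is not a multiple of 3 (it leaves remainder 2).
Hence no integers x, y satisfy the equation.

No, no such integers exist.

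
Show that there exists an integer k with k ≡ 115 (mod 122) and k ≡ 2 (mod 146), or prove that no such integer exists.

Both moduli are multiples of 2 = gcd(122, 146), so any solution would satisfy k ≡ 115 and k ≡ 2 modulo 2 simultaneously.
But 115 mod 2 = 1 while 2 mod 2 = 0, a contradiction.
Therefore no such k exists.

No, no such integer exists.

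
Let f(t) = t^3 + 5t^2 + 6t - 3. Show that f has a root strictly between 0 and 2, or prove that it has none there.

Such a root exists.

f(0) = -3 and f(2) = 37, which have opposite signs.
As a polynomial, f is continuous on every closed interval.
By the Intermediate Value Theorem f must vanish at some point of (0, 2).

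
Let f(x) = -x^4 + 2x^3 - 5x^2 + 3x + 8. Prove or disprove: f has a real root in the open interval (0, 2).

f(0) = 8 and f(2) = -6, which have opposite signs.
Since f is a polynomial it is continuous on [0, 2].
By the Intermediate Value Theorem, f takes the value 0 somewhere in the open interval.

Such a root exists.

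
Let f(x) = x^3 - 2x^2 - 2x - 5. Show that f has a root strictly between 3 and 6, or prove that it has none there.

f(3) = -2 and f(6) = 127, which have opposite signs.
f is continuous everywhere (it is a polynomial), in particular on [3, 6].
By the Intermediate Value Theorem, f takes the value 0 somewhere in the open interval.

Yes, f has a root in the interval.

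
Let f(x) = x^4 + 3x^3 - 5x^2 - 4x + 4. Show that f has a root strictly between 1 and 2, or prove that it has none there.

Yes, f has a root in the interval.

f(1) = -1 and f(2) = 16, which have opposite signs.
Since f is a polynomial it is continuous on [1, 2].
By the Intermediate Value Theorem, f takes the value 0 somewhere in the open interval.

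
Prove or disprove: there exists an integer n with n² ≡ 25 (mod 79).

n = 5

Take n = 5. Then 5² = 25, and since 0 ≤ 25 < 79 this is already reduced: 5² ≡ 25 (mod 79).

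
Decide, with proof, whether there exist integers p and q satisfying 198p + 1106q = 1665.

Both 198 and 1106 are divisible by gcd(198, 1106) = 2, hence so is any combination 198p + 1106q.
But 1665 = 2·832 + 1, so 2 ∤ 1665.
Therefore 198p + 1106q = 1665 has no solution in integers.

No such integers exist.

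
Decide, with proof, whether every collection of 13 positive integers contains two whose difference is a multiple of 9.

There are exactly 9 possible remainders on division by 9.
With 13 integers and only 9 classes, the pigeonhole principle forces two of them, say a and b, into the same class.
Then a ≡ b (mod 9), i.e. 9 ∣ (a − b).

True.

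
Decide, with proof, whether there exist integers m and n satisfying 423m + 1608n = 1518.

m = 34, n = -8

Every value of 423m + 1608n is a multiple of gcd(423, 1608) = 3; since 3 ∣ 1518, solutions exist.
Dividing through by 3 reduces the equation to 141m + 536n = 506.
Run the Euclidean algorithm on 536 and 141: 536 = 3·141 + 113, 141 = 1·113 + 28, 113 = 4·28 + 1, 28 = 28·1 + 0.
Unwinding: 1 = 113 − 4·28 = 113 − 4·(141 − 1·113) = −4·141 + 5·113 = −4·141 + 5·(536 − 3·141) = 5·536 − 19·141, i.e. 141·(-19) + 536·5 = 1.
Scaling by 506 gives the particular solution (m, n) = (-9614, 2530).
Adding 18·536 to m and subtracting 18·141 from n gives the tidier solution (34, -8).
Check: 423·34 + 1608·(-8) = 14382 − 12864 = 1518. ✓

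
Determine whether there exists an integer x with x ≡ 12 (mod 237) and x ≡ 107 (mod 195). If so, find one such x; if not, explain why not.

No, no such integer exists.

gcd(237, 195) = 3. If x ≡ 12 (mod 237) and x ≡ 107 (mod 195), then x ≡ 12 (mod 3) and x ≡ 107 (mod 3).
These are incompatible: 12 − 107 = -95 is not divisible by 3.
So no integer satisfies both congruences.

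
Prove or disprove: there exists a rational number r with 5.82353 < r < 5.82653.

r = 134/23

Scale by 23: the interval becomes (133.94119, 134.01019), which contains the integer 134.
Dividing back, 5.82353 < 134/23 < 5.82653, and 134/23 is rational.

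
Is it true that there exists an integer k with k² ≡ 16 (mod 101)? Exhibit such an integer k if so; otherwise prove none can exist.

k = 4

Take k = 4. Then 4² = 16, and since 0 ≤ 16 < 101 this is already reduced: 4² ≡ 16 (mod 101).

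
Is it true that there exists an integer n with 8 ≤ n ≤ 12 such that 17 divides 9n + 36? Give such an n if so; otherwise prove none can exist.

At n = 8, 9·8 + 36 = 108 ≡ 6 (mod 17), and each step in n adds 9, giving residues 6, 15, 7, 16, 8 for n = 8, 9, …, 12.
None is 0, so 17 never divides 9n + 36 on this range.

There is no such integer n in that range.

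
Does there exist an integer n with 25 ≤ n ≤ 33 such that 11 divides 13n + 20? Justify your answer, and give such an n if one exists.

No such integer n in that range exists.

For n = 25, 26, …, 33 the values of 13n + 20 modulo 11 are 4, 6, 8, 10, 1, 3, 5, 7, 9 respectively.
None is 0, so 11 never divides 13n + 20 on this range.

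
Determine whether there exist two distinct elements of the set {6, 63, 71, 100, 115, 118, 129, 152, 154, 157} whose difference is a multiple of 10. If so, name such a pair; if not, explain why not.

No such pair exists.

Reduce each element modulo 10: 6↦6, 63↦3, 71↦1, 100↦0, 115↦5, 118↦8, 129↦9, 152↦2, 154↦4, 157↦7.
No residue repeats among the 10 elements, so no pair has difference ≡ 0 (mod 10).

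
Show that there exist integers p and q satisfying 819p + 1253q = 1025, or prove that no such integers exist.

Both 819 and 1253 are divisible by gcd(819, 1253) = 7, hence so is any combination 819p + 1253q.
But 1025 = 7·146 + 3, so 7 ∤ 1025.
Hence no integers p, q satisfy the equation.

There are no such integers.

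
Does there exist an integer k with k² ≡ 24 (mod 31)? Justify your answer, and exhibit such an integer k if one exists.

There is no such integer.

Apply Euler's criterion with the prime 31: 24 is a quadratic residue iff 24^15 ≡ 1 (mod 31), and a non-residue iff it is ≡ −1.
Squaring successively (mod 31): 24^2 = 576 ≡ 18; 24^4 ≡ 18² = 324 ≡ 14; 24^8 ≡ 14² = 196 ≡ 10.
Since 15 = 8 + 4 + 2 + 1, 24^15 ≡ 10 · 14 · 18 · 24; multiplying out mod 31: 10·14 = 140 ≡ 16, then 16·18 = 288 ≡ 9, then 9·24 = 216 ≡ 30. Thus 24^15 ≡ 30 ≡ −1 (mod 31).
By Euler's criterion 24 is a quadratic non-residue mod 31: no k satisfies k² ≡ 24 (mod 31).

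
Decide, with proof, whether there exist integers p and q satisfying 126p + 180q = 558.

Since gcd(126, 180) = 18 and 558 = 18·31, Bézout's identity guarantees a solution.
Dividing through by 18 reduces the equation to 7p + 10q = 31.
Euclidean algorithm: 10 = 1·7 + 3, 7 = 2·3 + 1, 3 = 3·1 + 0.
Working back up the chain: 1 = 7 − 2·3 = 7 − 2·(10 − 1·7) = −2·10 + 3·7. So 7·3 + 10·(-2) = 1.
Scaling by 31 gives the particular solution (p, q) = (93, -62).
Shifting by a multiple of (10, −7) keeps it a solution: p = 93 − 9·10 = 3, q = -62 + 9·7 = 1.
Indeed 126·3 + 180·1 = 378 + 180 = 558.

p = 3, q = 1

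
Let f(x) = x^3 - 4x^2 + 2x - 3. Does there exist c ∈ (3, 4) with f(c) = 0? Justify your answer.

f(3) = -6 and f(4) = 5, which have opposite signs.
f is continuous everywhere (it is a polynomial), in particular on [3, 4].
The Intermediate Value Theorem then guarantees some c ∈ (3, 4) with f(c) = 0.

Such a root exists.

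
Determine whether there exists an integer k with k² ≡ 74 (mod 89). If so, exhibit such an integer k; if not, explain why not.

Apply Euler's criterion with the prime 89: 74 is a quadratic residue iff 74^44 ≡ 1 (mod 89), and a non-residue iff it is ≡ −1.
Repeated squaring mod 89: 74^2 = 5476 ≡ 47; 74^4 ≡ 47² = 2209 ≡ 73; 74^8 ≡ 73² = 5329 ≡ 78; 74^16 ≡ 78² = 6084 ≡ 32; 74^32 ≡ 32² = 1024 ≡ 45.
Since 44 = 32 + 8 + 4, 74^44 ≡ 45 · 78 · 73; multiplying out mod 89: 45·78 = 3510 ≡ 39, then 39·73 = 2847 ≡ 88. Thus 74^44 ≡ 88 ≡ −1 (mod 89).
The value −1 means 74 is a non-residue modulo 89, so k² ≡ 74 (mod 89) is impossible.

There is no such integer.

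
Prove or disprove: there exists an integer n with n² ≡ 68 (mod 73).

Apply Euler's criterion with the prime 73: 68 is a quadratic residue iff 68^36 ≡ 1 (mod 73), and a non-residue iff it is ≡ −1.
Squaring successively (mod 73): 68^2 = 4624 ≡ 25; 68^4 ≡ 25² = 625 ≡ 41; 68^8 ≡ 41² = 1681 ≡ 2; 68^16 ≡ 2² = 4 ≡ 4; 68^32 ≡ 4² = 16 ≡ 16.
Since 36 = 32 + 4, 68^36 ≡ 16 · 41; multiplying out mod 73: 16·41 = 656 ≡ 72. Thus 68^36 ≡ 72 ≡ −1 (mod 73).
By Euler's criterion 68 is a quadratic non-residue mod 73: no n satisfies n² ≡ 68 (mod 73).

No such integer exists.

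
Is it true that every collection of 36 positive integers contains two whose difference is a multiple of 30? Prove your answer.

There are exactly 30 possible remainders on division by 30.
Placing 36 integers into 30 classes, some class receives at least two — say a and b.
Their difference a − b is then a multiple of 30.

True.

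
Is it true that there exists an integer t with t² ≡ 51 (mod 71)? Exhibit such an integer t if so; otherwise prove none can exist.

71 is prime, so by Euler's criterion 51 is a square mod 71 iff 51^((71−1)/2) = 51^35 ≡ 1 (mod 71).
Repeated squaring mod 71: 51^2 = 2601 ≡ 45; 51^4 ≡ 45² = 2025 ≡ 37; 51^8 ≡ 37² = 1369 ≡ 20; 51^16 ≡ 20² = 400 ≡ 45; 51^32 ≡ 45² = 2025 ≡ 37.
Since 35 = 32 + 2 + 1, 51^35 ≡ 37 · 45 · 51; multiplying out mod 71: 37·45 = 1665 ≡ 32, then 32·51 = 1632 ≡ 70. Thus 51^35 ≡ 70 ≡ −1 (mod 71).
By Euler's criterion 51 is a quadratic non-residue mod 71: no t satisfies t² ≡ 51 (mod 71).

No such integer exists.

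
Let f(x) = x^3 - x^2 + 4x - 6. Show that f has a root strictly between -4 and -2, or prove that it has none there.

No.

Evaluate at the endpoints: f(-4) = -102, f(-2) = -26 — same sign (negative).
f'(x) = 3x^2 - 2x + 4 has discriminant (-2)² − 4·3·4 = -44 < 0, so f' has no real roots and is positive for every real x.
So f is strictly increasing; between -4 and -2 its values lie between f(-4) = -102 and f(-2) = -26, all negative. Therefore f has no root in (-4, -2).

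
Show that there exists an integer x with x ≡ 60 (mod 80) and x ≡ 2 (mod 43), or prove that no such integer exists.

The moduli 80 and 43 are coprime, so by the Chinese Remainder Theorem a unique solution modulo 3440 exists.
Any solution of the first congruence is x = 60 + 80t; substituting into the second, 80t ≡ 2 − 60 ≡ 28 (mod 43).
80 ≡ 37 (mod 43), so this reads 37t ≡ 28 (mod 43). To invert 37 modulo 43: 43 = 1·37 + 6, 37 = 6·6 + 1, 6 = 6·1 + 0, and unwinding, 1 = 37 − 6·6 = 37 − 6·(43 − 1·37) = −6·43 + 7·37. Thus 37⁻¹ ≡ 7 (mod 43).
Therefore t ≡ 7·28 = 196 ≡ 24 (mod 43).
Taking t = 24 gives x = 60 + 80·24 = 1980.
Indeed 1980 ≡ 60 (mod 80) and 1980 ≡ 2 (mod 43).

x = 1980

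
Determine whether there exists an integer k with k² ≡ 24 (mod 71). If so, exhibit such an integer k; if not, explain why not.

k = 38

k = 38 works: 38² = 1444, and 1444 − 24 = 1420 = 20·71.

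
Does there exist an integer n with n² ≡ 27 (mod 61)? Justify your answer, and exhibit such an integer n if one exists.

n = 24

n = 24 works: 24² = 576, and 576 − 27 = 549 = 9·61.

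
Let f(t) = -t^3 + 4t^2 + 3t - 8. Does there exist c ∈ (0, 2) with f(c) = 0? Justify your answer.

Yes, such a c exists.

f(0) = -8 and f(2) = 6, which have opposite signs.
As a polynomial, f is continuous on every closed interval.
The Intermediate Value Theorem then guarantees some c ∈ (0, 2) with f(c) = 0.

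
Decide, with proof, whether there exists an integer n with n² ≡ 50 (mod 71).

n = 60

n = 60 works: 60² = 3600, and 3600 − 50 = 3550 = 50·71.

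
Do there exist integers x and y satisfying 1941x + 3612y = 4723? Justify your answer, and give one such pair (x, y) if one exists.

gcd(1941, 3612) = 3, so every integer of the form 1941x + 3612y is a multiple of 3.
But 4723 = 3·1574 + 1, so 3 ∤ 4723.
So the equation is unsolvable over ℤ.

No, no such integers exist.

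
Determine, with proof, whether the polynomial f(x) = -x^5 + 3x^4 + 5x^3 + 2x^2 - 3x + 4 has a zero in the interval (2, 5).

f(2) = 62 and f(5) = -586, which have opposite signs.
Since f is a polynomial it is continuous on [2, 5].
By the Intermediate Value Theorem, f takes the value 0 somewhere in the open interval.

Such a root exists.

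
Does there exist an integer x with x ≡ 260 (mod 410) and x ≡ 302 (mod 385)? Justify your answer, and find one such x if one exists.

No, no such integer exists.

Reduce both congruences modulo 5, which divides 410 and 385: they say x ≡ 260 (mod 5) and x ≡ 302 (mod 5).
However 260 ≡ 0 and 302 ≡ 2 (mod 5), and 0 ≠ 2.
Hence the system has no solution.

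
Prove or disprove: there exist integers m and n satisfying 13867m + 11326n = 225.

No such integers exist.

gcd(13867, 11326) = 7, so every integer of the form 13867m + 11326n is a multiple of 7.
But 225 is not a multiple of 7 (it leaves remainder 1).
Hence no integers m, n satisfy the equation.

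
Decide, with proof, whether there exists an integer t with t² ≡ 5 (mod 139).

t = 12 works: 12² = 144, and 144 − 5 = 139 = 1·139.

t = 12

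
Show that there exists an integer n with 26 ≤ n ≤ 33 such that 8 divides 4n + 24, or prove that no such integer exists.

n = 26

n = 26 works, since 4·26 + 24 = 128 = 16·8.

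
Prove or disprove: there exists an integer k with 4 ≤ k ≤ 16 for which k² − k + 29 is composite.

k = 12

At k = 12: 12² − 12 + 29 = 161 = 7·23, which is composite.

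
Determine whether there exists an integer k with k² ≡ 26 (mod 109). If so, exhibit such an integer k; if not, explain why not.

k = 35 works: 35² = 1225, and 1225 − 26 = 1199 = 11·109.

k = 35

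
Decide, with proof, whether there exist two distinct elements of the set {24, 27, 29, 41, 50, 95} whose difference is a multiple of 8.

There is no such pair.

Residues mod 8: 24↦0, 27↦3, 29↦5, 41↦1, 50↦2, 95↦7.
All 6 residues are distinct, so no two elements differ by a multiple of 8.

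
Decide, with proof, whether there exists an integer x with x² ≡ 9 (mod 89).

Take x = 86. Then 86² = 7396 = 83·89 + 9, so 86² ≡ 9 (mod 89).

x = 86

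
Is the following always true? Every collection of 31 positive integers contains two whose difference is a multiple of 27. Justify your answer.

There are exactly 27 possible remainders on division by 27.
Since 31 > 27, two of the 31 integers must share a residue class by the pigeonhole principle; call them a and b.
Equal remainders mean a − b ≡ 0 (mod 27), so 27 divides their difference.

True.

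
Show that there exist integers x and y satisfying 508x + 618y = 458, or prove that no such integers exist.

x = 170, y = -139

gcd(508, 618) = 2, and 2 divides 458, so integer solutions exist.
Dividing through by 2 reduces the equation to 254x + 309y = 229.
Run the Euclidean algorithm on 309 and 254: 309 = 1·254 + 55, 254 = 4·55 + 34, 55 = 1·34 + 21, 34 = 1·21 + 13, 21 = 1·13 + 8, 13 = 1·8 + 5, 8 = 1·5 + 3, 5 = 1·3 + 2, 3 = 1·2 + 1, 2 = 2·1 + 0.
Back-substituting, 1 = 3 − 1·2 = 3 − (5 − 1·3) = −5 + 2·3 = −5 + 2·(8 − 1·5) = 2·8 − 3·5 = 2·8 − 3·(13 − 1·8) = −3·13 + 5·8 = −3·13 + 5·(21 − 1·13) = 5·21 − 8·13 = 5·21 − 8·(34 − 1·21) = −8·34 + 13·21 = −8·34 + 13·(55 − 1·34) = 13·55 − 21·34 = 13·55 − 21·(254 − 4·55) = −21·254 + 97·55 = −21·254 + 97·(309 − 1·254) = 97·309 − 118·254; that is, 254·(-118) + 309·97 = 1.
Multiplying through by 229: x = (-118)·229 = -27022, y = 97·229 = 22213 is a solution.
Shifting by a multiple of (309, −254) keeps it a solution: x = -27022 + 88·309 = 170, y = 22213 − 88·254 = -139.
Indeed 508·170 + 618·(-139) = 86360 − 85902 = 458.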